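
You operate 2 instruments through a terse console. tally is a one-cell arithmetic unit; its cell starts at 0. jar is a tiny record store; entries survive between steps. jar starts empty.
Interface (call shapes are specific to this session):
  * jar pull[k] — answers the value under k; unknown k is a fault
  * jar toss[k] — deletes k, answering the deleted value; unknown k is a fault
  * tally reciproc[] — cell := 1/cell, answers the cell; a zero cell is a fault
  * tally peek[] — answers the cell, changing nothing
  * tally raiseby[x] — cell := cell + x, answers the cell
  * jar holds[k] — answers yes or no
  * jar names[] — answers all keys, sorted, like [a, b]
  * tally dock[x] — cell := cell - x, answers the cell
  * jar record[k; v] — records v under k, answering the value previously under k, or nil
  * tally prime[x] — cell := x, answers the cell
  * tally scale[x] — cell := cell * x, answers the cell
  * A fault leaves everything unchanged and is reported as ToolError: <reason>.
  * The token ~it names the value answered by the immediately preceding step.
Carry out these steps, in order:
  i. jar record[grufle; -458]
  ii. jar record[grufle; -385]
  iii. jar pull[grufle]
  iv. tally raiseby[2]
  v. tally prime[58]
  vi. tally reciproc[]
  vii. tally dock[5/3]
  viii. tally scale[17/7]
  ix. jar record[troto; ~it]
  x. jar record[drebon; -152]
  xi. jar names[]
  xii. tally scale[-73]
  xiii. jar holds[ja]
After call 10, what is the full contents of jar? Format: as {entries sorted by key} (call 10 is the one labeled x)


Do: jar record[k=grufle; v=-458]
See: nil
Do: jar record[k=grufle; v=-385]
See: -458
Do: jar pull[k=grufle]
See: -385
Do: tally raiseby[x=2]
See: 2
Do: tally prime[x=58]
See: 58
Do: tally reciproc[]
See: 1/58
Do: tally dock[x=5/3]
See: -287/174
Do: tally scale[x=17/7]
See: -697/174
Do: jar record[k=troto; v=~it]
See: nil
Do: jar record[k=drebon; v=-152]
See: nil
Do: jar names[]
See: [drebon, grufle, troto]
Do: tally scale[x=-73]
See: 50881/174
Do: jar holds[k=ja]
See: no

Answer: {drebon=-152, grufle=-385, troto=-697/174}


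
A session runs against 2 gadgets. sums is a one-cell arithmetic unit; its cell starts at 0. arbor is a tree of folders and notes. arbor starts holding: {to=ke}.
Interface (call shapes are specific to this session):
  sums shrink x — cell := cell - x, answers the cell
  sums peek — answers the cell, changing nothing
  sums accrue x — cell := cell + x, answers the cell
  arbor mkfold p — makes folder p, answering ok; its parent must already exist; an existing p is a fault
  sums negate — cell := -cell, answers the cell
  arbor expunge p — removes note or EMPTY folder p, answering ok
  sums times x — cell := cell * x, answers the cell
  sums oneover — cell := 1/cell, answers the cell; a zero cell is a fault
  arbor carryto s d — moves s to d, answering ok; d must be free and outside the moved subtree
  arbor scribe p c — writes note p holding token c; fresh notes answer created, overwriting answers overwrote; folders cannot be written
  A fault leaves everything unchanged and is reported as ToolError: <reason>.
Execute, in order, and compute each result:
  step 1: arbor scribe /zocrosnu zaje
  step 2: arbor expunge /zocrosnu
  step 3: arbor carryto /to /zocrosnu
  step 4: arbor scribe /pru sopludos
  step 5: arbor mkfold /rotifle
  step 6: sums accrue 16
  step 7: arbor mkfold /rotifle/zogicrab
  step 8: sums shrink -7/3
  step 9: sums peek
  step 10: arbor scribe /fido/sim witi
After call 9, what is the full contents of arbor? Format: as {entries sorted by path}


Answer: {pru=sopludos, rotifle/, rotifle/zogicrab/, zocrosnu=ke}

Derivation:
;; arbor scribe(p: /zocrosnu, c: zaje) ~> created
;; arbor expunge(p: /zocrosnu) ~> ok
;; arbor carryto(s: /to, d: /zocrosnu) ~> ok
;; arbor scribe(p: /pru, c: sopludos) ~> created
;; arbor mkfold(p: /rotifle) ~> ok
;; sums accrue(x: 16) ~> 16
;; arbor mkfold(p: /rotifle/zogicrab) ~> ok
;; sums shrink(x: -7/3) ~> 55/3
;; sums peek() ~> 55/3
;; arbor scribe(p: /fido/sim, c: witi) ~> ToolError: no parent


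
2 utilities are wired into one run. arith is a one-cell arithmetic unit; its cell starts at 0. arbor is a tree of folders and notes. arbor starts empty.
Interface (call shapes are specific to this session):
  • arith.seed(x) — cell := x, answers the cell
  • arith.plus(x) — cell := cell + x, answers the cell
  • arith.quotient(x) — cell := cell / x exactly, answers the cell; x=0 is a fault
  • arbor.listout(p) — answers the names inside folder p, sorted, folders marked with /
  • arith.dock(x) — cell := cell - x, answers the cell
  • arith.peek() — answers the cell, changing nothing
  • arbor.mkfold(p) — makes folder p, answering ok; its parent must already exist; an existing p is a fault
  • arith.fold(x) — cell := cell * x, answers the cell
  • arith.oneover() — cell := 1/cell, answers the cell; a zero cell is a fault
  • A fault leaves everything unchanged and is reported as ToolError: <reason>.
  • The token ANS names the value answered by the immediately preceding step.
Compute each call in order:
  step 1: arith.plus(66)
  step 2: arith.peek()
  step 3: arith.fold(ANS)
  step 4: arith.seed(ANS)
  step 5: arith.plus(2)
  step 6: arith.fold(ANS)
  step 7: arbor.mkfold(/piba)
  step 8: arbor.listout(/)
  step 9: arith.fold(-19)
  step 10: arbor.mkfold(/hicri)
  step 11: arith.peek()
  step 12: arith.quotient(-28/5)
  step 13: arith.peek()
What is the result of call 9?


Answer: -360851116

Derivation:
$ arith.plus x→66
  66
$ arith.peek
  66
$ arith.fold x→ANS
  4356
$ arith.seed x→ANS
  4356
$ arith.plus x→2
  4358
$ arith.fold x→ANS
  18992164
$ arbor.mkfold p→/piba
  ok
$ arbor.listout p→/
  [piba/]
$ arith.fold x→-19
  -360851116
$ arbor.mkfold p→/hicri
  ok
$ arith.peek
  -360851116
$ arith.quotient x→-28/5
  451063895/7
$ arith.peek
  451063895/7


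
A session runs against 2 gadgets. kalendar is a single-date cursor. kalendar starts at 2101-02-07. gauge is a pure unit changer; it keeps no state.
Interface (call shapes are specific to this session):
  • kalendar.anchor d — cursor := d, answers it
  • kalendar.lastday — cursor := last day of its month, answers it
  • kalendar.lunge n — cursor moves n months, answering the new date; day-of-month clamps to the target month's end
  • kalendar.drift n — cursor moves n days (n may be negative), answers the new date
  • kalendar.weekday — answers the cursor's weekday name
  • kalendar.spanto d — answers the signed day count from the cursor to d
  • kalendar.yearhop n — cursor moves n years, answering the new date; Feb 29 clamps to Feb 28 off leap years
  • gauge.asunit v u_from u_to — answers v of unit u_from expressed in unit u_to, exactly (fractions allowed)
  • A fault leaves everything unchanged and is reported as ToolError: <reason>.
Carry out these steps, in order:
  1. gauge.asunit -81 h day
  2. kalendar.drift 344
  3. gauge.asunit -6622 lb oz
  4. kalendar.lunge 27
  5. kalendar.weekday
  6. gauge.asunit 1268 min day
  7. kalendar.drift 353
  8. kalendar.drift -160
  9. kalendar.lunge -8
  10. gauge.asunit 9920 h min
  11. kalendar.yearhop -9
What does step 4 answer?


~$ gauge.asunit v='-81' u_from='h' u_to='day'
:: -27/8
~$ kalendar.drift n='344'
:: 2102-01-17
~$ gauge.asunit v='-6622' u_from='lb' u_to='oz'
:: -105952
~$ kalendar.lunge n='27'
:: 2104-04-17
~$ kalendar.weekday
:: Thursday
~$ gauge.asunit v='1268' u_from='min' u_to='day'
:: 317/360
~$ kalendar.drift n='353'
:: 2105-04-05
~$ kalendar.drift n='-160'
:: 2104-10-27
~$ kalendar.lunge n='-8'
:: 2104-02-27
~$ gauge.asunit v='9920' u_from='h' u_to='min'
:: 595200
~$ kalendar.yearhop n='-9'
:: 2095-02-27

Answer: 2104-04-17


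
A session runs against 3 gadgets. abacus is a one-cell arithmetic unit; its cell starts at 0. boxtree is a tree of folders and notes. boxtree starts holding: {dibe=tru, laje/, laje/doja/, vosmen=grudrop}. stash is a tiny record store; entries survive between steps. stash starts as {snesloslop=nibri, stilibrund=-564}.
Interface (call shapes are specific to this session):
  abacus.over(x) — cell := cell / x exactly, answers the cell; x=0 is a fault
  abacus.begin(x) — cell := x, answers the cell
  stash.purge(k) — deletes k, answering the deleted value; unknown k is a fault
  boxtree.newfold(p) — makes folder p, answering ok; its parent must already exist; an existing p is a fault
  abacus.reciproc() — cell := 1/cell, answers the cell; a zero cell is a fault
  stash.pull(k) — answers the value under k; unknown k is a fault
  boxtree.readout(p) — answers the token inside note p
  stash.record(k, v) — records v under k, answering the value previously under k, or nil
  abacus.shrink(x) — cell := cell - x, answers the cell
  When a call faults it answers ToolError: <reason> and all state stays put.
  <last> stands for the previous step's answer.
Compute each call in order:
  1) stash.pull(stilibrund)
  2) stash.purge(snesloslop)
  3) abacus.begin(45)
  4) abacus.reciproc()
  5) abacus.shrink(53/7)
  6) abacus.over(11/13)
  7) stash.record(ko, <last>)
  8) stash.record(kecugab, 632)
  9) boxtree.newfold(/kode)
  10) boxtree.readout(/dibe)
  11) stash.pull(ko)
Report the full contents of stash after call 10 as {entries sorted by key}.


I run stash.pull on k: stilibrund: -564.
Calling stash.purge on k: snesloslop, and get nibri.
Calling abacus.begin on x: 45, → 45.
I invoke abacus.reciproc, and see 1/45.
I try abacus.shrink on x: 53/7, and get -2378/315.
I use abacus.over on x: 11/13, → -30914/3465.
I run stash.record on k: ko, v: <last>: nil.
I use stash.record on k: kecugab, v: 632, which returns nil.
I call boxtree.newfold on p: /kode, giving ok.
Next I call boxtree.readout on p: /dibe: tru.
I run stash.pull on k: ko, and see -30914/3465.

Answer: {kecugab=632, ko=-30914/3465, stilibrund=-564}


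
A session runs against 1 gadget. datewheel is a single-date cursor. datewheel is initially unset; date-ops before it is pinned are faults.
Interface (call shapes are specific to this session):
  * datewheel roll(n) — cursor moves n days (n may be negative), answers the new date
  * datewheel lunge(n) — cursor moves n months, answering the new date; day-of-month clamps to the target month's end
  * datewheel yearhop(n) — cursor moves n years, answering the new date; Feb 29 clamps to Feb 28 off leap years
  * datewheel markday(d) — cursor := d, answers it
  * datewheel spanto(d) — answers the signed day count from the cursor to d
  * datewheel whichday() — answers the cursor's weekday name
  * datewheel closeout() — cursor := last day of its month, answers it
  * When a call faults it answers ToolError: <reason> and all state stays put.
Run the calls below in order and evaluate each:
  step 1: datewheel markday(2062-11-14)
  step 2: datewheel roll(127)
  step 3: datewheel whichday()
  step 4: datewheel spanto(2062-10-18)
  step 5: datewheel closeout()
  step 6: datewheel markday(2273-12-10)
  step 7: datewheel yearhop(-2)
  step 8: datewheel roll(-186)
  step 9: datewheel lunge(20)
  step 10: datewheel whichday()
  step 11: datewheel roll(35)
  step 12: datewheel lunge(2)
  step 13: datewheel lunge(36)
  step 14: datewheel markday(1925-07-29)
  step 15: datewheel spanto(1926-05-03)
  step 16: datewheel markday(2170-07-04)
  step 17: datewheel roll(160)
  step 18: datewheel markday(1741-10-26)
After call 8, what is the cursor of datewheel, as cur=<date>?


Using datewheel markday(d='2062-11-14'), — result: 2062-11-14.
I try datewheel roll(n='127'), and get 2063-03-21.
I use datewheel whichday(), — result: Wednesday.
Then datewheel spanto(d='2062-10-18'), which returns -154.
Using datewheel closeout(), giving 2063-03-31.
Invoking datewheel markday(d='2273-12-10'), and see 2273-12-10.
Calling datewheel yearhop(n='-2'), → 2271-12-10.
I run datewheel roll(n='-186'), and get 2271-06-07.
Calling datewheel lunge(n='20'), yielding 2273-02-07.
Calling datewheel whichday(): Friday.
I try datewheel roll(n='35'), and observe 2273-03-14.
I invoke datewheel lunge(n='2'): 2273-05-14.
Using datewheel lunge(n='36'), — result: 2276-05-14.
Calling datewheel markday(d='1925-07-29'), and see 1925-07-29.
I use datewheel spanto(d='1926-05-03'), → 278.
I invoke datewheel markday(d='2170-07-04'), giving 2170-07-04.
I run datewheel roll(n='160'), which returns 2170-12-11.
Now I run datewheel markday(d='1741-10-26'), → 1741-10-26.

Answer: cur=2271-06-07


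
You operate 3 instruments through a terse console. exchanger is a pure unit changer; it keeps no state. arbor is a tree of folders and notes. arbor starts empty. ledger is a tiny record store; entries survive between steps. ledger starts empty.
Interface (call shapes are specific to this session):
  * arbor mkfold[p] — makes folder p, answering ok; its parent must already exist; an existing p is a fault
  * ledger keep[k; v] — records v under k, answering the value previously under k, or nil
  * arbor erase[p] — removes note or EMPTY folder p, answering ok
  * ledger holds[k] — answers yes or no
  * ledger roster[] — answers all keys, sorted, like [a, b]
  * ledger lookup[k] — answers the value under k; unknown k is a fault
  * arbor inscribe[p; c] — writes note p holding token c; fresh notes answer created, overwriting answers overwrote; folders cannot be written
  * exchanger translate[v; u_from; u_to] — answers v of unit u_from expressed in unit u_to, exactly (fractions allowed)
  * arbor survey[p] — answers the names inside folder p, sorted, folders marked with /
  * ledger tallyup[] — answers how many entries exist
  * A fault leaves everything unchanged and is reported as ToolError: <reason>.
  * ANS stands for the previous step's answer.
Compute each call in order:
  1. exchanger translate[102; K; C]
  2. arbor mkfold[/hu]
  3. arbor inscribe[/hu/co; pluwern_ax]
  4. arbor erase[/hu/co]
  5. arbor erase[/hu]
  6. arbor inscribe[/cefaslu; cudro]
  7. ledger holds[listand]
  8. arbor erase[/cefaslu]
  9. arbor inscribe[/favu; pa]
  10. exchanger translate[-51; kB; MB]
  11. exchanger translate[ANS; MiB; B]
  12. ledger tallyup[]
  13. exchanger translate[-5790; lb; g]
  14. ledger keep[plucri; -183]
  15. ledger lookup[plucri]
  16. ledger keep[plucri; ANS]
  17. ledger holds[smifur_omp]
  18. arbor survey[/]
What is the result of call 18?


Answer: [favu]

Derivation:
I call exchanger translate on v='102', u_from='K', u_to='C', yielding -3423/20.
Invoking arbor mkfold on p='/hu', and see ok.
I try arbor inscribe on p='/hu/co', c='pluwern_ax', which returns created.
Now I run arbor erase on p='/hu/co', and observe ok.
I call arbor erase on p='/hu', which returns ok.
Invoking arbor inscribe on p='/cefaslu', c='cudro', and get created.
Invoking ledger holds on k='listand', → no.
Calling arbor erase on p='/cefaslu', giving ok.
I try arbor inscribe on p='/favu', c='pa', and observe created.
I use exchanger translate on v='-51', u_from='kB', u_to='MB', and see -51/1000.
Using exchanger translate on v='ANS', u_from='MiB', u_to='B': -6684672/125.
I run ledger tallyup(), yielding 0.
Then exchanger translate on v='-5790', u_from='lb', u_to='g', and see -26262998223/10000.
Invoking ledger keep on k='plucri', v='-183', giving nil.
Using ledger lookup on k='plucri', which returns -183.
Now I run ledger keep on k='plucri', v='ANS', — result: -183.
I run ledger holds on k='smifur_omp', and see no.
I use arbor survey on p='/', and see [favu].


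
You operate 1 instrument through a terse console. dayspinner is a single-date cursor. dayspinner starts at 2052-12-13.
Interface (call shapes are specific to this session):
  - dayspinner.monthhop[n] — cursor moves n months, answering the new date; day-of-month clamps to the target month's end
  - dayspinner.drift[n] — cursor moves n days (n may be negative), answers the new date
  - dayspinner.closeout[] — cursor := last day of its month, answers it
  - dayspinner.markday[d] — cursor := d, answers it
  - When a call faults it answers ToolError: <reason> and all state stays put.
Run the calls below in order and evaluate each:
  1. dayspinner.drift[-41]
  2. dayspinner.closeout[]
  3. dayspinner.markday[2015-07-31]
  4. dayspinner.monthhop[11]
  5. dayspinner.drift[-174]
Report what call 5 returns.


Answer: 2016-01-08

Derivation:
Do: drift[n='-41']
See: 2052-11-02
Do: closeout[]
See: 2052-11-30
Do: markday[d='2015-07-31']
See: 2015-07-31
Do: monthhop[n='11']
See: 2016-06-30
Do: drift[n='-174']
See: 2016-01-08


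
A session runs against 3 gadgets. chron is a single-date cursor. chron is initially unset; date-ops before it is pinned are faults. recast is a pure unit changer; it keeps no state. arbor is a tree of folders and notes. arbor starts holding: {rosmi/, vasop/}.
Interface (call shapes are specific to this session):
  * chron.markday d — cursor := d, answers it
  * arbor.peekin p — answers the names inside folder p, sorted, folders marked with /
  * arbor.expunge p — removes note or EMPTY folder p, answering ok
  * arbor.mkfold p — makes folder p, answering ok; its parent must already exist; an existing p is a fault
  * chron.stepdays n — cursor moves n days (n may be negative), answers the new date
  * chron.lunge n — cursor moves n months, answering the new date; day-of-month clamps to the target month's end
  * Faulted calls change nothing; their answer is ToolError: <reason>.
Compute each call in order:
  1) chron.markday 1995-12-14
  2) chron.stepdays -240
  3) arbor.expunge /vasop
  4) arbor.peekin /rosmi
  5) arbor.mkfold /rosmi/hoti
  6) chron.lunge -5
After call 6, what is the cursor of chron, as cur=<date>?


==> chron.markday(d=1995-12-14)
<== 1995-12-14
==> chron.stepdays(n=-240)
<== 1995-04-18
==> arbor.expunge(p=/vasop)
<== ok
==> arbor.peekin(p=/rosmi)
<== []
==> arbor.mkfold(p=/rosmi/hoti)
<== ok
==> chron.lunge(n=-5)
<== 1994-11-18

Answer: cur=1994-11-18


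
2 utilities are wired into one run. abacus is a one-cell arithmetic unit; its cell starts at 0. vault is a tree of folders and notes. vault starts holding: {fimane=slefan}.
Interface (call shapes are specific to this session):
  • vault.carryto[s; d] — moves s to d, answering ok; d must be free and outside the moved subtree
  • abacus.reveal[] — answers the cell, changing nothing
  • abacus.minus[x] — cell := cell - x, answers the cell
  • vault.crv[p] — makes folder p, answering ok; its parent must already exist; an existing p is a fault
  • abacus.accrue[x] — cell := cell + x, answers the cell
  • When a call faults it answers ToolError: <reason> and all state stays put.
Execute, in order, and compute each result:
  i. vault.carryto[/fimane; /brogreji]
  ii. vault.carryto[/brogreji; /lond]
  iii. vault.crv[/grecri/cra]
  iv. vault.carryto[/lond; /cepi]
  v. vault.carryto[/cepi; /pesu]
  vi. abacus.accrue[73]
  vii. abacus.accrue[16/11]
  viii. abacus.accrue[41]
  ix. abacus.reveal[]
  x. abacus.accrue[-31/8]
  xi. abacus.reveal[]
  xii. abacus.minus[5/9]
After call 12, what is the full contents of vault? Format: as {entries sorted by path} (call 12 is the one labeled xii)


Answer: {pesu=slefan}

Derivation:
-- vault.carryto(s=/fimane, d=/brogreji) => ok
-- vault.carryto(s=/brogreji, d=/lond) => ok
-- vault.crv(p=/grecri/cra) => ToolError: no parent
-- vault.carryto(s=/lond, d=/cepi) => ok
-- vault.carryto(s=/cepi, d=/pesu) => ok
-- abacus.accrue(x=73) => 73
-- abacus.accrue(x=16/11) => 819/11
-- abacus.accrue(x=41) => 1270/11
-- abacus.reveal() => 1270/11
-- abacus.accrue(x=-31/8) => 9819/88
-- abacus.reveal() => 9819/88
-- abacus.minus(x=5/9) => 87931/792


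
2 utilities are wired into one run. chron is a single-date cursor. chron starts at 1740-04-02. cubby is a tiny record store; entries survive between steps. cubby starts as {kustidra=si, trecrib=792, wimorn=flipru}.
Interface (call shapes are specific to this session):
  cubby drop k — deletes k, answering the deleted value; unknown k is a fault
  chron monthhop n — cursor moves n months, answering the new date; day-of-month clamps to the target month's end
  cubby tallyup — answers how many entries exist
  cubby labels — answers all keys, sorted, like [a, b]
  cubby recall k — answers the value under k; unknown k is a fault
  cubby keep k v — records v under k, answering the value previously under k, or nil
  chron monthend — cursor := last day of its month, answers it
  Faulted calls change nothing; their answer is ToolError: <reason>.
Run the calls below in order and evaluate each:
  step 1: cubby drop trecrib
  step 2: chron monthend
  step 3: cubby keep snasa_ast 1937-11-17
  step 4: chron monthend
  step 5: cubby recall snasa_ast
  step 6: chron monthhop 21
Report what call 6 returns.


Calling cubby drop passing k=trecrib, which returns 792.
I invoke chron monthend: 1740-04-30.
Now I run cubby keep passing k=snasa_ast, v=1937-11-17, and observe nil.
Next I call chron monthend, giving 1740-04-30.
I invoke cubby recall passing k=snasa_ast, giving 1937-11-17.
Invoking chron monthhop passing n=21, which returns 1742-01-30.

Answer: 1742-01-30


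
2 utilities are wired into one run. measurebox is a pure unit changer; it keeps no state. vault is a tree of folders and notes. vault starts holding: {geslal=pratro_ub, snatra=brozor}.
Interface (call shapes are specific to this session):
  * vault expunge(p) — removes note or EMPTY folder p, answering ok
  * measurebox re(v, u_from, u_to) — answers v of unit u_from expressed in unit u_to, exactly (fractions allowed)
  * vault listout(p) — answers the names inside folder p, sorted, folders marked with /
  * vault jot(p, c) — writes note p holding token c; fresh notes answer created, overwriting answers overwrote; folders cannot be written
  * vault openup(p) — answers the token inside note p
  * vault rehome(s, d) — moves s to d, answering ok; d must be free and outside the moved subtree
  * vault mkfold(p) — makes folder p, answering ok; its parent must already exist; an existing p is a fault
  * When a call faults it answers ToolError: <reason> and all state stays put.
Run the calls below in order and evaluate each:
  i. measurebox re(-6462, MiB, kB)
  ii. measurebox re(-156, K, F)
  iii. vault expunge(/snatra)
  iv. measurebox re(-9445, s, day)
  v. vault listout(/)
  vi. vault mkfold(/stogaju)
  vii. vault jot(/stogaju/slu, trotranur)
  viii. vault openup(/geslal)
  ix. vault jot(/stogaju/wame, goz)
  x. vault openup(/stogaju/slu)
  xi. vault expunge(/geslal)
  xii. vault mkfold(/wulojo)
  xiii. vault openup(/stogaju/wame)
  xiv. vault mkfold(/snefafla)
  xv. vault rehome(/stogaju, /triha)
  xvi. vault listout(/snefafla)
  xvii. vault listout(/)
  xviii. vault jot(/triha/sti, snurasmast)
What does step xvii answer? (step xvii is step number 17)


Answer: [snefafla/, triha/, wulojo/]

Derivation:
% measurebox re(v→-6462, u_from→MiB, u_to→kB) => -846987264/125
% measurebox re(v→-156, u_from→K, u_to→F) => -74047/100
% vault expunge(p→/snatra) => ok
% measurebox re(v→-9445, u_from→s, u_to→day) => -1889/17280
% vault listout(p→/) => [geslal]
% vault mkfold(p→/stogaju) => ok
% vault jot(p→/stogaju/slu, c→trotranur) => created
% vault openup(p→/geslal) => pratro_ub
% vault jot(p→/stogaju/wame, c→goz) => created
% vault openup(p→/stogaju/slu) => trotranur
% vault expunge(p→/geslal) => ok
% vault mkfold(p→/wulojo) => ok
% vault openup(p→/stogaju/wame) => goz
% vault mkfold(p→/snefafla) => ok
% vault rehome(s→/stogaju, d→/triha) => ok
% vault listout(p→/snefafla) => []
% vault listout(p→/) => [snefafla/, triha/, wulojo/]
% vault jot(p→/triha/sti, c→snurasmast) => created


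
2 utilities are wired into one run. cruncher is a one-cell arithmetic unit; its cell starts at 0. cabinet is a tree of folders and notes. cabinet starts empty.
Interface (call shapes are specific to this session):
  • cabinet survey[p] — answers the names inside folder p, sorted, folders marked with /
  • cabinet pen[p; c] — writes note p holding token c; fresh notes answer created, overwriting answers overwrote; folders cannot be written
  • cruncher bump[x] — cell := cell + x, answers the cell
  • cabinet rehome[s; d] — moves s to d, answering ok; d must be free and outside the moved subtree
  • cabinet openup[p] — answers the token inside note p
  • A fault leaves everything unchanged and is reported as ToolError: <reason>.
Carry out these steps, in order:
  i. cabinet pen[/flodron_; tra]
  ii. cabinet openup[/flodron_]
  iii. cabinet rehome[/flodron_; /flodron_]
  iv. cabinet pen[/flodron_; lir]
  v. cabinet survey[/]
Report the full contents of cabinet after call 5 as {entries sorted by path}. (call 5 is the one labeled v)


Answer: {flodron_=lir}

Derivation:
! cabinet pen(/flodron_, tra) ~> created
! cabinet openup(/flodron_) ~> tra
! cabinet rehome(/flodron_, /flodron_) ~> ToolError: exists
! cabinet pen(/flodron_, lir) ~> overwrote
! cabinet survey(/) ~> [flodron_]


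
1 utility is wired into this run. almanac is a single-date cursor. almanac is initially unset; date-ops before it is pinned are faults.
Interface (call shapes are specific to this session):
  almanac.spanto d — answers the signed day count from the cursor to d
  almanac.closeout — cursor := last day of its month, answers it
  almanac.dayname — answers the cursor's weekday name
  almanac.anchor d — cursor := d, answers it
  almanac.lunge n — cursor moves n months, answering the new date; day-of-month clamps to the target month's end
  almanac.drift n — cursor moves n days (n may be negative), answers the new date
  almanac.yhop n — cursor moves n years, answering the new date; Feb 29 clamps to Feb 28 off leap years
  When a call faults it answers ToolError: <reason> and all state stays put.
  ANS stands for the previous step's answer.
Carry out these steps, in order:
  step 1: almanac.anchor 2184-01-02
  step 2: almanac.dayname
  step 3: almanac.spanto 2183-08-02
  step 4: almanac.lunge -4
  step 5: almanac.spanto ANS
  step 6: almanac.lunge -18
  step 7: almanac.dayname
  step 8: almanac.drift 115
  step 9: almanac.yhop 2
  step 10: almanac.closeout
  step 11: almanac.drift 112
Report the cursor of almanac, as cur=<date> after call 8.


-> almanac.anchor(d: 2184-01-02)
<- 2184-01-02
-> almanac.dayname()
<- Friday
-> almanac.spanto(d: 2183-08-02)
<- -153
-> almanac.lunge(n: -4)
<- 2183-09-02
-> almanac.spanto(d: ANS)
<- 0
-> almanac.lunge(n: -18)
<- 2182-03-02
-> almanac.dayname()
<- Saturday
-> almanac.drift(n: 115)
<- 2182-06-25
-> almanac.yhop(n: 2)
<- 2184-06-25
-> almanac.closeout()
<- 2184-06-30
-> almanac.drift(n: 112)
<- 2184-10-20

Answer: cur=2182-06-25


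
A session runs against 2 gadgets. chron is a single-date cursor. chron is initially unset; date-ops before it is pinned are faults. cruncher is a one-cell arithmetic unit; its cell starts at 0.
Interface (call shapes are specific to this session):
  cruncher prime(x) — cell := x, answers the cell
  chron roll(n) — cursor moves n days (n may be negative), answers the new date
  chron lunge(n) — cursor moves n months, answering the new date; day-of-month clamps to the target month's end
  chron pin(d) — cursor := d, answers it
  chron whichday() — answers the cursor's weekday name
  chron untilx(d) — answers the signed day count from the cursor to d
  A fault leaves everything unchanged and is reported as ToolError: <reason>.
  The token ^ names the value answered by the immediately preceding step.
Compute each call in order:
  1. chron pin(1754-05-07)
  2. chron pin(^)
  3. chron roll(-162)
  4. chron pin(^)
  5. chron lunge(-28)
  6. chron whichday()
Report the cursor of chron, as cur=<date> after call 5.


Using chron pin(d='1754-05-07'), which returns 1754-05-07.
Now I run chron pin(d='^'), and observe 1754-05-07.
I invoke chron roll(n='-162'), — result: 1753-11-26.
Next I call chron pin(d='^'), and observe 1753-11-26.
I invoke chron lunge(n='-28'), giving 1751-07-26.
I invoke chron whichday(), giving Monday.

Answer: cur=1751-07-26


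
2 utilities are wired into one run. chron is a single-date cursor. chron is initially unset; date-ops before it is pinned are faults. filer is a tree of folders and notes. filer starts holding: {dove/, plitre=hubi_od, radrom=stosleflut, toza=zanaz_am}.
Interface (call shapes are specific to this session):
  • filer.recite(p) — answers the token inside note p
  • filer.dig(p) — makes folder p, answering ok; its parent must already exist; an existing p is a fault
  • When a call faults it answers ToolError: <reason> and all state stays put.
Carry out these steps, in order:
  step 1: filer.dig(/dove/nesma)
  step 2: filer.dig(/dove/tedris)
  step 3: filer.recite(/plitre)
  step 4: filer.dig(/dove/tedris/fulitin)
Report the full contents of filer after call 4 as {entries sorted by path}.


Answer: {dove/, dove/nesma/, dove/tedris/, dove/tedris/fulitin/, plitre=hubi_od, radrom=stosleflut, toza=zanaz_am}

Derivation:
CALL dig[p→/dove/nesma]
RET  ok
CALL dig[p→/dove/tedris]
RET  ok
CALL recite[p→/plitre]
RET  hubi_od
CALL dig[p→/dove/tedris/fulitin]
RET  ok


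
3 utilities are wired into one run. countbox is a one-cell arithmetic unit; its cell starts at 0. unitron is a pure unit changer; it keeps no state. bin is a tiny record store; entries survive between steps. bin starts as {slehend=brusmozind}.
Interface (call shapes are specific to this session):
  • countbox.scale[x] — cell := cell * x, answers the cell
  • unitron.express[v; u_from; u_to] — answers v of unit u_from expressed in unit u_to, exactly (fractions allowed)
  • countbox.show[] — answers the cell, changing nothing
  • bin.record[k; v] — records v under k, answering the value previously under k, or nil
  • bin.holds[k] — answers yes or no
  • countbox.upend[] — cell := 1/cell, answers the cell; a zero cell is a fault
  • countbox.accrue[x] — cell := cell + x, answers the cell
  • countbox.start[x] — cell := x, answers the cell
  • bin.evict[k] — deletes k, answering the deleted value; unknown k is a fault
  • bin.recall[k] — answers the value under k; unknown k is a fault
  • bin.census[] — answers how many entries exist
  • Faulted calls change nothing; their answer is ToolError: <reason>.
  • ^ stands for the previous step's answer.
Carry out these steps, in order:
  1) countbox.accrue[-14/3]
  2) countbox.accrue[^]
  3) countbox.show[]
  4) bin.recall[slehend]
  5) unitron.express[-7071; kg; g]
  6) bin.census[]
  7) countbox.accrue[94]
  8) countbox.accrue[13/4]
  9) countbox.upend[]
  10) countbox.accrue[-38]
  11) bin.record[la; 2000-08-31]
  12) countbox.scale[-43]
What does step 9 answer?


·→ accrue(x→-14/3)
·← -14/3
·→ accrue(x→^)
·← -28/3
·→ show()
·← -28/3
·→ recall(k→slehend)
·← brusmozind
·→ express(v→-7071, u_from→kg, u_to→g)
·← -7071000
·→ census()
·← 1
·→ accrue(x→94)
·← 254/3
·→ accrue(x→13/4)
·← 1055/12
·→ upend()
·← 12/1055
·→ accrue(x→-38)
·← -40078/1055
·→ record(k→la, v→2000-08-31)
·← nil
·→ scale(x→-43)
·← 1723354/1055

Answer: 12/1055


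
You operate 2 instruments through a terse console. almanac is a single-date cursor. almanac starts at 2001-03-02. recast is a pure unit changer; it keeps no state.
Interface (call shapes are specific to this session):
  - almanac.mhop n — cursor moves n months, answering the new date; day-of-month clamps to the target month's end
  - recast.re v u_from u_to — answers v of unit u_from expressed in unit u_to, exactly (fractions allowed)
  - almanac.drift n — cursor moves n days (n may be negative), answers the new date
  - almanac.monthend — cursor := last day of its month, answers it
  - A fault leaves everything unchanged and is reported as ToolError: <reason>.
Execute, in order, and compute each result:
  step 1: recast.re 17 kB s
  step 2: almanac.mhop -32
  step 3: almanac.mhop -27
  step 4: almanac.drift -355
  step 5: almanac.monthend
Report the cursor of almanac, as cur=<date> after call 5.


// re(v=17, u_from=kB, u_to=s) == ToolError: incompatible units
// mhop(n=-32) == 1998-07-02
// mhop(n=-27) == 1996-04-02
// drift(n=-355) == 1995-04-13
// monthend() == 1995-04-30

Answer: cur=1995-04-30


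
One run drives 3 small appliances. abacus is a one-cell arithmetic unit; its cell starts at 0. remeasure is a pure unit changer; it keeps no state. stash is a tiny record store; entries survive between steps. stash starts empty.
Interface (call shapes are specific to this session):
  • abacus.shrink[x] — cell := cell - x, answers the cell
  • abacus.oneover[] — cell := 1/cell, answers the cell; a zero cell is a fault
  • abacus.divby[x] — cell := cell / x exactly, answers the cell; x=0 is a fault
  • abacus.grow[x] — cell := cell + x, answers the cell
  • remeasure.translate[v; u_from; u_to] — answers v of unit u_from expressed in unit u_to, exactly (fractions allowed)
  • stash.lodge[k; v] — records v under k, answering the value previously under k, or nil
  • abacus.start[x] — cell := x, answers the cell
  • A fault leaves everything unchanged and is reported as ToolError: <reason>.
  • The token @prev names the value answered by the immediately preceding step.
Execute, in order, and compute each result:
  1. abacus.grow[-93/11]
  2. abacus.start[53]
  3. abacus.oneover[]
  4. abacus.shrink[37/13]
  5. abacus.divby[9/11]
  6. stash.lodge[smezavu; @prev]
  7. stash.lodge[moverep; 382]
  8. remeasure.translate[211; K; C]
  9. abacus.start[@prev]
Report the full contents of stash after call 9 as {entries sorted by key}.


Answer: {moverep=382, smezavu=-21428/6201}

Derivation:
Act: abacus.grow[-93/11]
Obs: -93/11
Act: abacus.start[53]
Obs: 53
Act: abacus.oneover[]
Obs: 1/53
Act: abacus.shrink[37/13]
Obs: -1948/689
Act: abacus.divby[9/11]
Obs: -21428/6201
Act: stash.lodge[smezavu; @prev]
Obs: nil
Act: stash.lodge[moverep; 382]
Obs: nil
Act: remeasure.translate[211; K; C]
Obs: -1243/20
Act: abacus.start[@prev]
Obs: -1243/20


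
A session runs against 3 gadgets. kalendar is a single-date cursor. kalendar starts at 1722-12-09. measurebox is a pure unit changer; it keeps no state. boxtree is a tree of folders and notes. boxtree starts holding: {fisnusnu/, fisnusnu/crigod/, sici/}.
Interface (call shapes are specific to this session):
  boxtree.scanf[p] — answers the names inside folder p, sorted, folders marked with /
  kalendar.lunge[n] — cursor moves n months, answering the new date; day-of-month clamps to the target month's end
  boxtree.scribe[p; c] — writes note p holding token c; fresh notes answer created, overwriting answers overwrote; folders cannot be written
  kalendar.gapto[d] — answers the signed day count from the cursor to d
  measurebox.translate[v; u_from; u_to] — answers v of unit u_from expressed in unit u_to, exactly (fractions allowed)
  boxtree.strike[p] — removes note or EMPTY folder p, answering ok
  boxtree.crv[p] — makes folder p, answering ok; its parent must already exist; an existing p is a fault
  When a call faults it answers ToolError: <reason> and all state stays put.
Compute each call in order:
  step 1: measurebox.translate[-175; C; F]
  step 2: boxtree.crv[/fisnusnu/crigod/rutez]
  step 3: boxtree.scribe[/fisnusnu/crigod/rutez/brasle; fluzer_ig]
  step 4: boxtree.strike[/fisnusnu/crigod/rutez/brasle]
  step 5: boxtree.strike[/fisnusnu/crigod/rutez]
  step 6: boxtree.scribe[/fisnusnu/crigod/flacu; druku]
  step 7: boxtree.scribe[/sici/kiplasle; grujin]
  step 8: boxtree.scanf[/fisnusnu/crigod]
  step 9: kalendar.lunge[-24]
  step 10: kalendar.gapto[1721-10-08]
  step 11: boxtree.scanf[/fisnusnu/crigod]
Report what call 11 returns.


[in] measurebox.translate v='-175' u_from='C' u_to='F'
[out] -283
[in] boxtree.crv p='/fisnusnu/crigod/rutez'
[out] ok
[in] boxtree.scribe p='/fisnusnu/crigod/rutez/brasle' c='fluzer_ig'
[out] created
[in] boxtree.strike p='/fisnusnu/crigod/rutez/brasle'
[out] ok
[in] boxtree.strike p='/fisnusnu/crigod/rutez'
[out] ok
[in] boxtree.scribe p='/fisnusnu/crigod/flacu' c='druku'
[out] created
[in] boxtree.scribe p='/sici/kiplasle' c='grujin'
[out] created
[in] boxtree.scanf p='/fisnusnu/crigod'
[out] [flacu]
[in] kalendar.lunge n='-24'
[out] 1720-12-09
[in] kalendar.gapto d='1721-10-08'
[out] 303
[in] boxtree.scanf p='/fisnusnu/crigod'
[out] [flacu]

Answer: [flacu]


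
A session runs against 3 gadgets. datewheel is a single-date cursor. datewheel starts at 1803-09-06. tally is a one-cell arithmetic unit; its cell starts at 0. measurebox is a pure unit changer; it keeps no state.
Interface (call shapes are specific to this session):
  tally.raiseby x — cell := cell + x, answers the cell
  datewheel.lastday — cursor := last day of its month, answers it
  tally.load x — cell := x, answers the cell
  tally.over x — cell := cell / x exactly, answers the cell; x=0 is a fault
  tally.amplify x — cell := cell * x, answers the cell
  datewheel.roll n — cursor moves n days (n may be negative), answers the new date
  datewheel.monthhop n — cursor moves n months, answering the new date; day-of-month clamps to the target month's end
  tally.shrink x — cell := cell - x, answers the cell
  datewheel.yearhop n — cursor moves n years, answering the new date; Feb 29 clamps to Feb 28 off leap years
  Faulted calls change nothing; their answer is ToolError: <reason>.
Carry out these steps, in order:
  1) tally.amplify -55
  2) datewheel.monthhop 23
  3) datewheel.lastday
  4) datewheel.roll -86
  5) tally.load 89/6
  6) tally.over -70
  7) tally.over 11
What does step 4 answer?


// tally.amplify(x: -55) ~> 0
// datewheel.monthhop(n: 23) ~> 1805-08-06
// datewheel.lastday() ~> 1805-08-31
// datewheel.roll(n: -86) ~> 1805-06-06
// tally.load(x: 89/6) ~> 89/6
// tally.over(x: -70) ~> -89/420
// tally.over(x: 11) ~> -89/4620

Answer: 1805-06-06


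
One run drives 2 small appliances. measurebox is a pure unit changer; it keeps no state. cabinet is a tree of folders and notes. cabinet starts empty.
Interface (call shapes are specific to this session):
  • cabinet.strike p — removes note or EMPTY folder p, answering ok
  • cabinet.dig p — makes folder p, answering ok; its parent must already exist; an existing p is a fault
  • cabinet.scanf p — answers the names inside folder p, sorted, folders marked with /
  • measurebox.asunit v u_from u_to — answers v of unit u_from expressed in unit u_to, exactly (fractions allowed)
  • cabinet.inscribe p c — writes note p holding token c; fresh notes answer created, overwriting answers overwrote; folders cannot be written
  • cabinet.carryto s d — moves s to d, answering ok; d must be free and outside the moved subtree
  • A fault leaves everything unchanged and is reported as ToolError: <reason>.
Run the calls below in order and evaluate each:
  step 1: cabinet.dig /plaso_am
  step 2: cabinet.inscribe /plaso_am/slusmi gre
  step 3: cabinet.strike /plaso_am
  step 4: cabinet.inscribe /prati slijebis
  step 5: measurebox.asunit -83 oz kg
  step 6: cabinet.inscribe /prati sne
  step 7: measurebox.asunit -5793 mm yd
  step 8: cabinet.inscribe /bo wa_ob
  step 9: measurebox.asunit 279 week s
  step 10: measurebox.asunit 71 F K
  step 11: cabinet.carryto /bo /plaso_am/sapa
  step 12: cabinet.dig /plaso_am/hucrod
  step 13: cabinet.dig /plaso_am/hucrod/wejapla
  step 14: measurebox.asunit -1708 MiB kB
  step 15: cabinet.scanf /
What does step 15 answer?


Invoking cabinet.dig using p=/plaso_am, which returns ok.
Now I run cabinet.inscribe using p=/plaso_am/slusmi, c=gre, yielding created.
I run cabinet.strike using p=/plaso_am, and see ToolError: not empty.
Next I call cabinet.inscribe using p=/prati, c=slijebis, → created.
Next I call measurebox.asunit using v=-83, u_from=oz, u_to=kg, which returns -3764816671/1600000000.
Then cabinet.inscribe using p=/prati, c=sne, giving overwrote.
I call measurebox.asunit using v=-5793, u_from=mm, u_to=yd, and observe -9655/1524.
I invoke cabinet.inscribe using p=/bo, c=wa_ob, — result: created.
I try measurebox.asunit using v=279, u_from=week, u_to=s, yielding 168739200.
Invoking measurebox.asunit using v=71, u_from=F, u_to=K, and get 17689/60.
Calling cabinet.carryto using s=/bo, d=/plaso_am/sapa, and observe ok.
Invoking cabinet.dig using p=/plaso_am/hucrod, — result: ok.
Invoking cabinet.dig using p=/plaso_am/hucrod/wejapla, giving ok.
I run measurebox.asunit using v=-1708, u_from=MiB, u_to=kB, → -223870976/125.
Next I call cabinet.scanf using p=/, giving [plaso_am/, prati].

Answer: [plaso_am/, prati]
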